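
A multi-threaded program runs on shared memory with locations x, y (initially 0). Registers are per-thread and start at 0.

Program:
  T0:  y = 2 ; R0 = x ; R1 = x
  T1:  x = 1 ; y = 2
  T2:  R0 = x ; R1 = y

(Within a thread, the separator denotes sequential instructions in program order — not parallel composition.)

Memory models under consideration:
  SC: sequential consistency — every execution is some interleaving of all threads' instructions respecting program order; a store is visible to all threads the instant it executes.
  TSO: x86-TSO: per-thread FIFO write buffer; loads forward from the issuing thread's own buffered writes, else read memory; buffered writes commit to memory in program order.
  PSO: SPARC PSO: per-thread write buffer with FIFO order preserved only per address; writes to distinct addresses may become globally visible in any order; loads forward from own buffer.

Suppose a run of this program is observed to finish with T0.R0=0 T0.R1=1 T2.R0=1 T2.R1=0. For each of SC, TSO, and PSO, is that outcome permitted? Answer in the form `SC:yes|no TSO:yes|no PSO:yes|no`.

outcome vector order: (T0.R0,T0.R1,T2.R0,T2.R1)
[SC] allowed = {<0 0 0 0>, <0 0 0 2>, <0 0 1 2>, <0 1 0 0>, <0 1 0 2>, <0 1 1 2>, <1 1 0 0>, <1 1 0 2>, <1 1 1 0>, <1 1 1 2>}
[TSO] allowed = {<0 0 0 0>, <0 0 0 2>, <0 0 1 0>, <0 0 1 2>, <0 1 0 0>, <0 1 0 2>, <0 1 1 0>, <0 1 1 2>, <1 1 0 0>, <1 1 0 2>, <1 1 1 0>, <1 1 1 2>}
[PSO] allowed = {<0 0 0 0>, <0 0 0 2>, <0 0 1 0>, <0 0 1 2>, <0 1 0 0>, <0 1 0 2>, <0 1 1 0>, <0 1 1 2>, <1 1 0 0>, <1 1 0 2>, <1 1 1 0>, <1 1 1 2>}
target <0 1 1 0> ∈ {TSO,PSO}

SC:no TSO:yes PSO:yes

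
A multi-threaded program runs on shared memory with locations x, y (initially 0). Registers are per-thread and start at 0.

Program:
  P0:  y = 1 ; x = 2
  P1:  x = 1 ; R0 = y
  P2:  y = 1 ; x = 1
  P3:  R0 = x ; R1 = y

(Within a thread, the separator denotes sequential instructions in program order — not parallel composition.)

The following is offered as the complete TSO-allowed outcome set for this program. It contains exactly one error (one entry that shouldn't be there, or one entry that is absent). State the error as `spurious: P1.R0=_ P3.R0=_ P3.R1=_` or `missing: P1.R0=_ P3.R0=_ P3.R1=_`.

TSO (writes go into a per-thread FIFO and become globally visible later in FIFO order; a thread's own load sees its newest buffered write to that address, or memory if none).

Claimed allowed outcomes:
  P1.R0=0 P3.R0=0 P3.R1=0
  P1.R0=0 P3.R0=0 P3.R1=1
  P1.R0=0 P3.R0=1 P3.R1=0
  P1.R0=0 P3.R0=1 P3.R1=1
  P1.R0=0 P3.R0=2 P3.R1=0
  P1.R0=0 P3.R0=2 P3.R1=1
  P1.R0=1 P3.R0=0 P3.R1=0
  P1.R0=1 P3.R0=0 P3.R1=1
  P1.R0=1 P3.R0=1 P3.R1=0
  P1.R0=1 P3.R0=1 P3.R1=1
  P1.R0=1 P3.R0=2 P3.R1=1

outcome vector order: (P1.R0,P3.R0,P3.R1)
[TSO] allowed = {<0 0 0> <0 0 1> <0 1 0> <0 1 1> <0 2 1> <1 0 0> <1 0 1> <1 1 0> <1 1 1> <1 2 1>}
claimed∖TSO = {<0 2 0>}

spurious: P1.R0=0 P3.R0=2 P3.R1=0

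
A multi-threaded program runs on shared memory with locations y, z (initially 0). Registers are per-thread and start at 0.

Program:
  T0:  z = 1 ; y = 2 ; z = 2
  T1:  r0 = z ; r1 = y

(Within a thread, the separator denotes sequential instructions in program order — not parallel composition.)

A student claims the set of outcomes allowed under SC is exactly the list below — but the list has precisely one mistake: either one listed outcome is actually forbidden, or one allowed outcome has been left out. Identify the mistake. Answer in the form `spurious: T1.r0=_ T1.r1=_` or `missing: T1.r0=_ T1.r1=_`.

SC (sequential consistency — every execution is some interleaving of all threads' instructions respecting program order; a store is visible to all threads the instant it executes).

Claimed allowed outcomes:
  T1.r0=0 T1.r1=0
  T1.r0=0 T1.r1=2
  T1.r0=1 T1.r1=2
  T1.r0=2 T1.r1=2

missing: T1.r0=1 T1.r1=0

outcome vector order: (T1.r0,T1.r1)
under SC → 0/0; 0/2; 1/0; 1/2; 2/2
SC∖claimed = {1/0}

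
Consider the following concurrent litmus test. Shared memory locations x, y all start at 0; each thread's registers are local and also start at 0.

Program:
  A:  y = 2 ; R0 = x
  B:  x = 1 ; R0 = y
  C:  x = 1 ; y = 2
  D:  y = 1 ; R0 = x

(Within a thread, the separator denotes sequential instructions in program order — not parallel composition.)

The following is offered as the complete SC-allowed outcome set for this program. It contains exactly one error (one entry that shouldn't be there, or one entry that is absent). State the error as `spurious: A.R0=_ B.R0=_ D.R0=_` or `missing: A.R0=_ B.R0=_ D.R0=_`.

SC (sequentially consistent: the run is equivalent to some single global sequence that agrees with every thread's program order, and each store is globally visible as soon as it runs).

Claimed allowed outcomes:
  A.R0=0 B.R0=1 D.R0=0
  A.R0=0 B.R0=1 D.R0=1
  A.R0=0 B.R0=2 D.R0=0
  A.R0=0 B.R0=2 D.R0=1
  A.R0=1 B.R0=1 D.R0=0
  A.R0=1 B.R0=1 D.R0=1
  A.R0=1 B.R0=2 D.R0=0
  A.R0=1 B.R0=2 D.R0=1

missing: A.R0=1 B.R0=0 D.R0=1

outcome vector order: (A.R0,B.R0,D.R0)
SC: 9 outcomes — {(0,1,0) (0,1,1) (0,2,0) (0,2,1) (1,0,1) (1,1,0) (1,1,1) (1,2,0) (1,2,1)}
SC∖claimed = {(1,0,1)}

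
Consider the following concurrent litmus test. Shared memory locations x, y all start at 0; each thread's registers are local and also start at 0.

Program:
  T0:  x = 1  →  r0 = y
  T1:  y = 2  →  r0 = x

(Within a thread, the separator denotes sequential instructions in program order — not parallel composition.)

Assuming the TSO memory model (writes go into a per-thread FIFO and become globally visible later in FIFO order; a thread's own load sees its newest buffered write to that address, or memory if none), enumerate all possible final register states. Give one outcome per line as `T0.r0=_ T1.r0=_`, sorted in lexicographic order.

outcome vector order: (T0.r0,T1.r0)
|TSO outcomes| = 4

T0.r0=0 T1.r0=0
T0.r0=0 T1.r0=1
T0.r0=2 T1.r0=0
T0.r0=2 T1.r0=1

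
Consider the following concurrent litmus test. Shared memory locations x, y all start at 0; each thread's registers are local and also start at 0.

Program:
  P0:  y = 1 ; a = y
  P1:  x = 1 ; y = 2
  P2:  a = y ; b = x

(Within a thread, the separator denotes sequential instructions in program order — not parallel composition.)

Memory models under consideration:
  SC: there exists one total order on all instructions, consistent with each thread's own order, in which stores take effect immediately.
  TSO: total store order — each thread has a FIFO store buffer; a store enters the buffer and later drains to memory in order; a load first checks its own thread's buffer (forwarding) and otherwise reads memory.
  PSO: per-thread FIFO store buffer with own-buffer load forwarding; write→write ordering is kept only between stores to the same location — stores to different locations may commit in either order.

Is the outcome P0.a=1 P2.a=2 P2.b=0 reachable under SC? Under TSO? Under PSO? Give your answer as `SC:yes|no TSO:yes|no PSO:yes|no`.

outcome vector order: (P0.a,P2.a,P2.b)
[SC] allowed = {1/0/0 1/0/1 1/1/0 1/1/1 1/2/1 2/0/0 2/0/1 2/1/0 2/1/1 2/2/1}
[TSO] allowed = {1/0/0 1/0/1 1/1/0 1/1/1 1/2/1 2/0/0 2/0/1 2/1/0 2/1/1 2/2/1}
[PSO] allowed = {1/0/0 1/0/1 1/1/0 1/1/1 1/2/0 1/2/1 2/0/0 2/0/1 2/1/0 2/1/1 2/2/0 2/2/1}
target 1/2/0 ∈ {PSO}

SC:no TSO:no PSO:yes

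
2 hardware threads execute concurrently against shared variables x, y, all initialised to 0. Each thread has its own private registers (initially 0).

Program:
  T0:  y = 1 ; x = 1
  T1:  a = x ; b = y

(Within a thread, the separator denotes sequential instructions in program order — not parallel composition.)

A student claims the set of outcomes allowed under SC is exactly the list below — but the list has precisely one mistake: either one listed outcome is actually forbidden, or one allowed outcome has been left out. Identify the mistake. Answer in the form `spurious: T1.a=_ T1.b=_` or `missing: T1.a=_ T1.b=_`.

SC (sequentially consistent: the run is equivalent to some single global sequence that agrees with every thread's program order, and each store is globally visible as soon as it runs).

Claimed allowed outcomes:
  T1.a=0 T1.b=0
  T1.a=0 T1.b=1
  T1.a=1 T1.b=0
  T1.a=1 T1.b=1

spurious: T1.a=1 T1.b=0

outcome vector order: (T1.a,T1.b)
[SC] allowed = {00 01 11}
claimed∖SC = {10}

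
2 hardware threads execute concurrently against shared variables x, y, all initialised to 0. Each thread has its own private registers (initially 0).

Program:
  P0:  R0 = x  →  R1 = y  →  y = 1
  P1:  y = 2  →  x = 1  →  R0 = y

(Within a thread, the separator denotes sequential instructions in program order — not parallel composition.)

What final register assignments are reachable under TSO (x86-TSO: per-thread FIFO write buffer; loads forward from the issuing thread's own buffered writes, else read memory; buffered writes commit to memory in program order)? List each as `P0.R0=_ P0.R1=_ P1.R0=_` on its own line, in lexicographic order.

outcome vector order: (P0.R0,P0.R1,P1.R0)
|TSO outcomes| = 6

P0.R0=0 P0.R1=0 P1.R0=1
P0.R0=0 P0.R1=0 P1.R0=2
P0.R0=0 P0.R1=2 P1.R0=1
P0.R0=0 P0.R1=2 P1.R0=2
P0.R0=1 P0.R1=2 P1.R0=1
P0.R0=1 P0.R1=2 P1.R0=2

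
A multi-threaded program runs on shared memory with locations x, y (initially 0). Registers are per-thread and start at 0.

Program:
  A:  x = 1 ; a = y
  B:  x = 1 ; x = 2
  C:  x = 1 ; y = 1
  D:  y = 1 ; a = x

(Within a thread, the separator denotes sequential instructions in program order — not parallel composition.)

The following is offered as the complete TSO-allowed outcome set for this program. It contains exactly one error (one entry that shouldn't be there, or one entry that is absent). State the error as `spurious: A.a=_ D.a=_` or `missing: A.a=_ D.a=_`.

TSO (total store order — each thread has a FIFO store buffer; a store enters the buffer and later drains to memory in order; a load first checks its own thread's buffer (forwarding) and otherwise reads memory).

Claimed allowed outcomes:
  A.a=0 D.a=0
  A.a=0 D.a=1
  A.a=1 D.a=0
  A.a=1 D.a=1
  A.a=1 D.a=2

outcome vector order: (A.a,D.a)
TSO (6): 00 01 02 10 11 12
TSO∖claimed = {02}

missing: A.a=0 D.a=2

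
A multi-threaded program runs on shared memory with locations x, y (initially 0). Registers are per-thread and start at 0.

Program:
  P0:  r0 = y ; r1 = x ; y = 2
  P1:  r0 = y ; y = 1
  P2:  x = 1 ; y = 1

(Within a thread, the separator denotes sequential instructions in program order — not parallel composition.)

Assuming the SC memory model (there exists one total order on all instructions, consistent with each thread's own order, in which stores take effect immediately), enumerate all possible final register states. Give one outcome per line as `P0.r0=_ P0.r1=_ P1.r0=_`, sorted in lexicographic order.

outcome vector order: (P0.r0,P0.r1,P1.r0)
|SC outcomes| = 10

P0.r0=0 P0.r1=0 P1.r0=0
P0.r0=0 P0.r1=0 P1.r0=1
P0.r0=0 P0.r1=0 P1.r0=2
P0.r0=0 P0.r1=1 P1.r0=0
P0.r0=0 P0.r1=1 P1.r0=1
P0.r0=0 P0.r1=1 P1.r0=2
P0.r0=1 P0.r1=0 P1.r0=0
P0.r0=1 P0.r1=1 P1.r0=0
P0.r0=1 P0.r1=1 P1.r0=1
P0.r0=1 P0.r1=1 P1.r0=2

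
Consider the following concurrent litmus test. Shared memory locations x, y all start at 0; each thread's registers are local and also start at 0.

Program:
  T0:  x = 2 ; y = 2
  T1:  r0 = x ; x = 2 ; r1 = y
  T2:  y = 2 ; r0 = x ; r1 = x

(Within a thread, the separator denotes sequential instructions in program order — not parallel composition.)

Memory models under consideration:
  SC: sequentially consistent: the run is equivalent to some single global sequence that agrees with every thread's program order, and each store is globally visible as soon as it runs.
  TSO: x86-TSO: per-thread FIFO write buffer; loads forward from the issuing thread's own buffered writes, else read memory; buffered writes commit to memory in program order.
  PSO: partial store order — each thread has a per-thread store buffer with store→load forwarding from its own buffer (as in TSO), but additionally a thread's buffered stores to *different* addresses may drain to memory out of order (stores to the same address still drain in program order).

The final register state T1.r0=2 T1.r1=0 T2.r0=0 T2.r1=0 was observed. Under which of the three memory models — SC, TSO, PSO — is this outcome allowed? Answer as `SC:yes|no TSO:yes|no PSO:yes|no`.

SC:no TSO:yes PSO:yes

outcome vector order: (T1.r0,T1.r1,T2.r0,T2.r1)
under SC → (0,0,2,2); (0,2,0,0); (0,2,0,2); (0,2,2,2); (2,0,2,2); (2,2,0,0); (2,2,0,2); (2,2,2,2)
under TSO → (0,0,0,0); (0,0,0,2); (0,0,2,2); (0,2,0,0); (0,2,0,2); (0,2,2,2); (2,0,0,0); (2,0,0,2); (2,0,2,2); (2,2,0,0); (2,2,0,2); (2,2,2,2)
under PSO → (0,0,0,0); (0,0,0,2); (0,0,2,2); (0,2,0,0); (0,2,0,2); (0,2,2,2); (2,0,0,0); (2,0,0,2); (2,0,2,2); (2,2,0,0); (2,2,0,2); (2,2,2,2)
target (2,0,0,0) ∈ {TSO,PSO}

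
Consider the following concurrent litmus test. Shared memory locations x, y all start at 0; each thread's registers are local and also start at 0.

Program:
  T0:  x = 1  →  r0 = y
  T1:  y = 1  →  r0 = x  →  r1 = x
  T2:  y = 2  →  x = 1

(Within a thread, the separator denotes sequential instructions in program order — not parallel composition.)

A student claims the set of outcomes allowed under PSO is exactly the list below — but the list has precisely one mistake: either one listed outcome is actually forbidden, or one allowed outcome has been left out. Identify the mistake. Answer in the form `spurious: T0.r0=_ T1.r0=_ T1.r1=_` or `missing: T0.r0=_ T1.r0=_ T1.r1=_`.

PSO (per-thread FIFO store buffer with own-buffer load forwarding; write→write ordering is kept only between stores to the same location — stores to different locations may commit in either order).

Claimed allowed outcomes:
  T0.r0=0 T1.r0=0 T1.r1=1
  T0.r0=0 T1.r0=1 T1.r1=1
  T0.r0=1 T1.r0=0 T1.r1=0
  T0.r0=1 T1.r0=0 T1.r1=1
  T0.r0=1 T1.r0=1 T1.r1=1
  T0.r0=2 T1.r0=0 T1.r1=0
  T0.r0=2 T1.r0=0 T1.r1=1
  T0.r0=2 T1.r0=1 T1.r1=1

outcome vector order: (T0.r0,T1.r0,T1.r1)
PSO: 9 outcomes — {000, 001, 011, 100, 101, 111, 200, 201, 211}
PSO∖claimed = {000}

missing: T0.r0=0 T1.r0=0 T1.r1=0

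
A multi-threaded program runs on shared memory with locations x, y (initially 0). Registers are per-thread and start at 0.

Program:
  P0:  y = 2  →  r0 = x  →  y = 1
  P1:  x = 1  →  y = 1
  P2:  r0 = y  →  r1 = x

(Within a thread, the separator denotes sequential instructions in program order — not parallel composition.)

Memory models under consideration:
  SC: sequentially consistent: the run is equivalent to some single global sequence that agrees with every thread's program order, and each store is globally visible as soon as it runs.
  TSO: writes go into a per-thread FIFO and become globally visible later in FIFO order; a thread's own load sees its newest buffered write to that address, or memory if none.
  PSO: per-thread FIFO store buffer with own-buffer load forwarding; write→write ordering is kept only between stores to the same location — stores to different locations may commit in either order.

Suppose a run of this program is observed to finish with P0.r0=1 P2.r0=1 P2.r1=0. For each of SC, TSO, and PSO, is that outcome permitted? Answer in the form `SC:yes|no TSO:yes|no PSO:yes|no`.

SC:no TSO:no PSO:yes

outcome vector order: (P0.r0,P2.r0,P2.r1)
[SC] allowed = {000; 001; 010; 011; 020; 021; 100; 101; 111; 120; 121}
[TSO] allowed = {000; 001; 010; 011; 020; 021; 100; 101; 111; 120; 121}
[PSO] allowed = {000; 001; 010; 011; 020; 021; 100; 101; 110; 111; 120; 121}
target 110 ∈ {PSO}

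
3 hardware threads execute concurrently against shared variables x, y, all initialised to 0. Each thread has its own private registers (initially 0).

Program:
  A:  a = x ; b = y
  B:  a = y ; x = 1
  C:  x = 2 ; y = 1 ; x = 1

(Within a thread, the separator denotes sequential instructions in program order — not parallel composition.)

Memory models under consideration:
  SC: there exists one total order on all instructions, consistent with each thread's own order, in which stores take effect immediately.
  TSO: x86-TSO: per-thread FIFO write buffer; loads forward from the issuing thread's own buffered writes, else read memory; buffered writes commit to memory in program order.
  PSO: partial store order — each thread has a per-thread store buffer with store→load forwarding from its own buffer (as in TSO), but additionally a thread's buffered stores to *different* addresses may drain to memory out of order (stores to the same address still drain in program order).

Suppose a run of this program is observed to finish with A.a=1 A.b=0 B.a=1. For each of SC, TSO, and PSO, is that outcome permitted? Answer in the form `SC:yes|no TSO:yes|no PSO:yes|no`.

SC:no TSO:no PSO:yes

outcome vector order: (A.a,A.b,B.a)
under SC → <0 0 0>, <0 0 1>, <0 1 0>, <0 1 1>, <1 0 0>, <1 1 0>, <1 1 1>, <2 0 0>, <2 0 1>, <2 1 0>, <2 1 1>
under TSO → <0 0 0>, <0 0 1>, <0 1 0>, <0 1 1>, <1 0 0>, <1 1 0>, <1 1 1>, <2 0 0>, <2 0 1>, <2 1 0>, <2 1 1>
under PSO → <0 0 0>, <0 0 1>, <0 1 0>, <0 1 1>, <1 0 0>, <1 0 1>, <1 1 0>, <1 1 1>, <2 0 0>, <2 0 1>, <2 1 0>, <2 1 1>
target <1 0 1> ∈ {PSO}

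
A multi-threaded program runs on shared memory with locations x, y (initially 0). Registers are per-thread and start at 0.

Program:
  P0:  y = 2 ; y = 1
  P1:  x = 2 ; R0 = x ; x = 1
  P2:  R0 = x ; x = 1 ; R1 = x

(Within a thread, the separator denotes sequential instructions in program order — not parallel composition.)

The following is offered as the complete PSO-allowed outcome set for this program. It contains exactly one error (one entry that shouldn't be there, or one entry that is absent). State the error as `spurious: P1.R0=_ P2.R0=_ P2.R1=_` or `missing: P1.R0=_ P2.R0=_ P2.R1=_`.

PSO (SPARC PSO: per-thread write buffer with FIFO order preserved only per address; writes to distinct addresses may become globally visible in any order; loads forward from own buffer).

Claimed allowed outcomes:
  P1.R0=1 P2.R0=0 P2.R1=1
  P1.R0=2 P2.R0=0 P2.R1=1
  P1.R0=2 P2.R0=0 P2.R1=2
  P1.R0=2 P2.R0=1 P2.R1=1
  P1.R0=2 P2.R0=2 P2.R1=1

missing: P1.R0=1 P2.R0=2 P2.R1=1

outcome vector order: (P1.R0,P2.R0,P2.R1)
[PSO] allowed = {<1 0 1> <1 2 1> <2 0 1> <2 0 2> <2 1 1> <2 2 1>}
PSO∖claimed = {<1 2 1>}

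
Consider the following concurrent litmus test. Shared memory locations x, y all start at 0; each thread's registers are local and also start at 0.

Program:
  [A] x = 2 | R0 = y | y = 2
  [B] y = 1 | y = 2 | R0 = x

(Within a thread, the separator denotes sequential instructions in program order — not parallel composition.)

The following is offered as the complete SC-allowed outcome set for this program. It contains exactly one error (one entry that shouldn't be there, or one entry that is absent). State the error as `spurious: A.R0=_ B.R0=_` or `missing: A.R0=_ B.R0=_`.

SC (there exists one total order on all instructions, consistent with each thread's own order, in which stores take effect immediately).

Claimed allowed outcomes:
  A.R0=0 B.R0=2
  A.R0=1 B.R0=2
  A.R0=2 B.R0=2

missing: A.R0=2 B.R0=0

outcome vector order: (A.R0,B.R0)
[SC] allowed = {02; 12; 20; 22}
SC∖claimed = {20}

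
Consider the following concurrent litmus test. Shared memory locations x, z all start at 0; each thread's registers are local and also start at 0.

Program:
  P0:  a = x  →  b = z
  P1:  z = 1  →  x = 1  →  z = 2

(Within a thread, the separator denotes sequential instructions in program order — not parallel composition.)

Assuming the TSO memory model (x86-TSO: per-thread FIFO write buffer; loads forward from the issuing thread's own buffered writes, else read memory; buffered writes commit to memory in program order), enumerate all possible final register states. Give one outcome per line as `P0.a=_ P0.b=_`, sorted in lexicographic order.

P0.a=0 P0.b=0
P0.a=0 P0.b=1
P0.a=0 P0.b=2
P0.a=1 P0.b=1
P0.a=1 P0.b=2

outcome vector order: (P0.a,P0.b)
|TSO outcomes| = 5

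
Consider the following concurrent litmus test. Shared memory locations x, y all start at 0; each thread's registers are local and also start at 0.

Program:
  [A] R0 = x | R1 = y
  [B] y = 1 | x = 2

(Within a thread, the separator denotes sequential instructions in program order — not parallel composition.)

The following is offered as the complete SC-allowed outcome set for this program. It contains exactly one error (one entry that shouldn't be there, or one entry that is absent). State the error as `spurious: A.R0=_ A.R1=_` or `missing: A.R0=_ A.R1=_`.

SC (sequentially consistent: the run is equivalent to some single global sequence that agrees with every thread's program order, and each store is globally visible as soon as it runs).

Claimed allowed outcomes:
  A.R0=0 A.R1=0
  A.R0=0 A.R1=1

missing: A.R0=2 A.R1=1

outcome vector order: (A.R0,A.R1)
[SC] allowed = {<0 0> <0 1> <2 1>}
SC∖claimed = {<2 1>}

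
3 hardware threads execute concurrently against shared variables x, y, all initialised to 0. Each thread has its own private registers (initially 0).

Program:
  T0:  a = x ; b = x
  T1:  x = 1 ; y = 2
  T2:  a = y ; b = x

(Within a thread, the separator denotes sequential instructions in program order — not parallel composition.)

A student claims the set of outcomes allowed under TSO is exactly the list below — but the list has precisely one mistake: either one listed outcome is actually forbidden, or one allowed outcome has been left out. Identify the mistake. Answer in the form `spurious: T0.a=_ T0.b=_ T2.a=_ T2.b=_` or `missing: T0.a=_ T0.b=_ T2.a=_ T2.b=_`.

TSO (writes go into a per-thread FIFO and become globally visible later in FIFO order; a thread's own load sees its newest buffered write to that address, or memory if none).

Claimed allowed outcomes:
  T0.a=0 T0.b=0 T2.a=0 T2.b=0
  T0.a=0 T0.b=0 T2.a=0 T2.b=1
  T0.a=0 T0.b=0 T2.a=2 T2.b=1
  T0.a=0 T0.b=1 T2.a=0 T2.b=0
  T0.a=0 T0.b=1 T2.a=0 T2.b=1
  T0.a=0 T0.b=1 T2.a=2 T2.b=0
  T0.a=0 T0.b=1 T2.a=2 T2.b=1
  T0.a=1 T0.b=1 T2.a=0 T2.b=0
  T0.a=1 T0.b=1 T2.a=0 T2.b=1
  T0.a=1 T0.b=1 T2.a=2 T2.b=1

outcome vector order: (T0.a,T0.b,T2.a,T2.b)
TSO (9): (0,0,0,0), (0,0,0,1), (0,0,2,1), (0,1,0,0), (0,1,0,1), (0,1,2,1), (1,1,0,0), (1,1,0,1), (1,1,2,1)
claimed∖TSO = {(0,1,2,0)}

spurious: T0.a=0 T0.b=1 T2.a=2 T2.b=0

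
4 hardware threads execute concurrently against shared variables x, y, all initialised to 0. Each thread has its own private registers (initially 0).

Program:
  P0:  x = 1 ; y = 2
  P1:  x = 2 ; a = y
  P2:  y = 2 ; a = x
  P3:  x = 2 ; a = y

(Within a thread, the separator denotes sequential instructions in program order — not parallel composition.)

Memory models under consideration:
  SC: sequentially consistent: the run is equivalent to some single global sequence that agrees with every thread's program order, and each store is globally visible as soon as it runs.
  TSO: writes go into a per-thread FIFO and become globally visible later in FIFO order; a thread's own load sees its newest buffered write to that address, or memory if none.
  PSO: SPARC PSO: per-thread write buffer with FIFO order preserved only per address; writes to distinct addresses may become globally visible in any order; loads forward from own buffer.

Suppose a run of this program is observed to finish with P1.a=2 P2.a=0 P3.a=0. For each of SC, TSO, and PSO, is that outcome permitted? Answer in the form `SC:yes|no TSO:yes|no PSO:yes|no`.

outcome vector order: (P1.a,P2.a,P3.a)
[SC] allowed = {<0 1 0>, <0 1 2>, <0 2 0>, <0 2 2>, <2 0 2>, <2 1 0>, <2 1 2>, <2 2 0>, <2 2 2>}
[TSO] allowed = {<0 0 0>, <0 0 2>, <0 1 0>, <0 1 2>, <0 2 0>, <0 2 2>, <2 0 0>, <2 0 2>, <2 1 0>, <2 1 2>, <2 2 0>, <2 2 2>}
[PSO] allowed = {<0 0 0>, <0 0 2>, <0 1 0>, <0 1 2>, <0 2 0>, <0 2 2>, <2 0 0>, <2 0 2>, <2 1 0>, <2 1 2>, <2 2 0>, <2 2 2>}
target <2 0 0> ∈ {TSO,PSO}

SC:no TSO:yes PSO:yes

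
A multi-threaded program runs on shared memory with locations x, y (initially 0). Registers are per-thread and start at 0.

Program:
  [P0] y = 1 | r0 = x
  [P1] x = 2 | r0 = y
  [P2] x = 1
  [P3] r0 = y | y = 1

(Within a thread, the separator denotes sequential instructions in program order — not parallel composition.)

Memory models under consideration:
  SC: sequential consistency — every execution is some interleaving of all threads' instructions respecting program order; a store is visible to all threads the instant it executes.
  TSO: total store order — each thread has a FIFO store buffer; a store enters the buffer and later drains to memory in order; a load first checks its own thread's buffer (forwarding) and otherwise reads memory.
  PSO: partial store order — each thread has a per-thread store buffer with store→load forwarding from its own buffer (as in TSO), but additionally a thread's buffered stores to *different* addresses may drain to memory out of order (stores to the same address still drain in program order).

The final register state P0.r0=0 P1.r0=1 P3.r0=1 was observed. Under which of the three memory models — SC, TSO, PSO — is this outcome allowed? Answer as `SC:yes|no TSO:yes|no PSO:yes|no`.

outcome vector order: (P0.r0,P1.r0,P3.r0)
SC: 10 outcomes — {(0,1,0), (0,1,1), (1,0,0), (1,0,1), (1,1,0), (1,1,1), (2,0,0), (2,0,1), (2,1,0), (2,1,1)}
TSO: 12 outcomes — {(0,0,0), (0,0,1), (0,1,0), (0,1,1), (1,0,0), (1,0,1), (1,1,0), (1,1,1), (2,0,0), (2,0,1), (2,1,0), (2,1,1)}
PSO: 12 outcomes — {(0,0,0), (0,0,1), (0,1,0), (0,1,1), (1,0,0), (1,0,1), (1,1,0), (1,1,1), (2,0,0), (2,0,1), (2,1,0), (2,1,1)}
target (0,1,1) ∈ {SC,TSO,PSO}

SC:yes TSO:yes PSO:yes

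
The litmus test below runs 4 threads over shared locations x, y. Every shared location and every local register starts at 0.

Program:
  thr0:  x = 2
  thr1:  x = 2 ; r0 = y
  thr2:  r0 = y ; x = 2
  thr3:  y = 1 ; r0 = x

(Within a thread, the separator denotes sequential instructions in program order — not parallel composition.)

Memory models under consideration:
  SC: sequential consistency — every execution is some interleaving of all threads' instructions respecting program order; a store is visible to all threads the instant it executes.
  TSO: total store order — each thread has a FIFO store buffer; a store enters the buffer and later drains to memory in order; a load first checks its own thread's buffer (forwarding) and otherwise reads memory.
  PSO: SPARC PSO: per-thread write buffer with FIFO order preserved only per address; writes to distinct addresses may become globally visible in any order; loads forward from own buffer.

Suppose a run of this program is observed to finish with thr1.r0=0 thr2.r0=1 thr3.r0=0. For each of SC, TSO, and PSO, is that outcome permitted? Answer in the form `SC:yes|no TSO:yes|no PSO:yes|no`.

outcome vector order: (thr1.r0,thr2.r0,thr3.r0)
[SC] allowed = {0/0/2, 0/1/2, 1/0/0, 1/0/2, 1/1/0, 1/1/2}
[TSO] allowed = {0/0/0, 0/0/2, 0/1/0, 0/1/2, 1/0/0, 1/0/2, 1/1/0, 1/1/2}
[PSO] allowed = {0/0/0, 0/0/2, 0/1/0, 0/1/2, 1/0/0, 1/0/2, 1/1/0, 1/1/2}
target 0/1/0 ∈ {TSO,PSO}

SC:no TSO:yes PSO:yes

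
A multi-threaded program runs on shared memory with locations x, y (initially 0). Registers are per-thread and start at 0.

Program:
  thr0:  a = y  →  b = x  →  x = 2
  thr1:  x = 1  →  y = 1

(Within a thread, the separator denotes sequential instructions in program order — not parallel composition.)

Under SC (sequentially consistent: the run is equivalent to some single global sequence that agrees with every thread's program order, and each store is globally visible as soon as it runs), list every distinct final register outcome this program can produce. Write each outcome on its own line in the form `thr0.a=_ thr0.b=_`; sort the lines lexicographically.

thr0.a=0 thr0.b=0
thr0.a=0 thr0.b=1
thr0.a=1 thr0.b=1

outcome vector order: (thr0.a,thr0.b)
|SC outcomes| = 3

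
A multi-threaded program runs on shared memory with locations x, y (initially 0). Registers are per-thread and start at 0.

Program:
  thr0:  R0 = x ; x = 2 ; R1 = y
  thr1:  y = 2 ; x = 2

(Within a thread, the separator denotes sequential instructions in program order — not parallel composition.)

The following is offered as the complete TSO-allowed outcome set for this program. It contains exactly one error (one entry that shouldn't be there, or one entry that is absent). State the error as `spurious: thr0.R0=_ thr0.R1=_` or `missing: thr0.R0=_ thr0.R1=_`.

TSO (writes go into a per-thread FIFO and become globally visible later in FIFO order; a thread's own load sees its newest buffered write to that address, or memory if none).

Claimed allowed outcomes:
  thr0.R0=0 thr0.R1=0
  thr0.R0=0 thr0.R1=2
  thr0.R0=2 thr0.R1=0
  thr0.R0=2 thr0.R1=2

spurious: thr0.R0=2 thr0.R1=0

outcome vector order: (thr0.R0,thr0.R1)
[TSO] allowed = {0/0, 0/2, 2/2}
claimed∖TSO = {2/0}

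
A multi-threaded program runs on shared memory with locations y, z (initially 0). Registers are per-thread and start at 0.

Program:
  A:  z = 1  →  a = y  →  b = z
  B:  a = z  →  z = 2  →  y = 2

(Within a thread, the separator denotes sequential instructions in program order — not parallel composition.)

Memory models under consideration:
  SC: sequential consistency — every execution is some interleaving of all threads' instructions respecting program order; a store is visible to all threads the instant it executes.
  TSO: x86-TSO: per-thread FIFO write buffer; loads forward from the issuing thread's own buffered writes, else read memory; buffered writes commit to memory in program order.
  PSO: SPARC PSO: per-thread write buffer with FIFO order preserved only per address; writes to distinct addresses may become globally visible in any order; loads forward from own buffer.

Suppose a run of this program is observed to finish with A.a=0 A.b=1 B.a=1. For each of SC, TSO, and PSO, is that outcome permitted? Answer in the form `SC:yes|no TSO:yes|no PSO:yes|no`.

SC:yes TSO:yes PSO:yes

outcome vector order: (A.a,A.b,B.a)
SC: 7 outcomes — {(0,1,0), (0,1,1), (0,2,0), (0,2,1), (2,1,0), (2,2,0), (2,2,1)}
TSO: 7 outcomes — {(0,1,0), (0,1,1), (0,2,0), (0,2,1), (2,1,0), (2,2,0), (2,2,1)}
PSO: 8 outcomes — {(0,1,0), (0,1,1), (0,2,0), (0,2,1), (2,1,0), (2,1,1), (2,2,0), (2,2,1)}
target (0,1,1) ∈ {SC,TSO,PSO}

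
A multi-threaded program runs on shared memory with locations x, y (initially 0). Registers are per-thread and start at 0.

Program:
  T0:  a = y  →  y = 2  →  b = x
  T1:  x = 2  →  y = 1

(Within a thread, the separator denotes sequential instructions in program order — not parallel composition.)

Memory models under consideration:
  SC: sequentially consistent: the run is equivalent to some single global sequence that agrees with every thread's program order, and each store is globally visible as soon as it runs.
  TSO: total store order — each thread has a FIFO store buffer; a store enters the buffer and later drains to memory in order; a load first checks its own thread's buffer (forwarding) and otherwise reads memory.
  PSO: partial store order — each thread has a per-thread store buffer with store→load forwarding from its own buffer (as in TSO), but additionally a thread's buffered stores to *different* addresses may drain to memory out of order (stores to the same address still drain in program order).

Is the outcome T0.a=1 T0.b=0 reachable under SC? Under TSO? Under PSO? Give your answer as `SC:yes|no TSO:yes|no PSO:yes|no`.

SC:no TSO:no PSO:yes

outcome vector order: (T0.a,T0.b)
[SC] allowed = {(0,0); (0,2); (1,2)}
[TSO] allowed = {(0,0); (0,2); (1,2)}
[PSO] allowed = {(0,0); (0,2); (1,0); (1,2)}
target (1,0) ∈ {PSO}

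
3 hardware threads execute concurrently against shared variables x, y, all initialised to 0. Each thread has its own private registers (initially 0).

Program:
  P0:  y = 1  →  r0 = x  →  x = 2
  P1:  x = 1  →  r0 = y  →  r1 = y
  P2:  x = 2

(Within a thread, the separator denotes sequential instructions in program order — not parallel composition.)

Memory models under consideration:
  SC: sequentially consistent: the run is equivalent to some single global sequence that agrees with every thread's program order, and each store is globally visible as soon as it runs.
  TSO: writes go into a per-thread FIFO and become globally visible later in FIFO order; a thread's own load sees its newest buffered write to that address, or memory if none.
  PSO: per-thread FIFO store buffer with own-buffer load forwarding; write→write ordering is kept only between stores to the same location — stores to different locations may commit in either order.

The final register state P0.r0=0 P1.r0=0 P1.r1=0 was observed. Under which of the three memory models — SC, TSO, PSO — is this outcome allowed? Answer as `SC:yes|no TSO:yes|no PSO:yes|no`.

SC:no TSO:yes PSO:yes

outcome vector order: (P0.r0,P1.r0,P1.r1)
under SC → 011 100 101 111 200 201 211
under TSO → 000 001 011 100 101 111 200 201 211
under PSO → 000 001 011 100 101 111 200 201 211
target 000 ∈ {TSO,PSO}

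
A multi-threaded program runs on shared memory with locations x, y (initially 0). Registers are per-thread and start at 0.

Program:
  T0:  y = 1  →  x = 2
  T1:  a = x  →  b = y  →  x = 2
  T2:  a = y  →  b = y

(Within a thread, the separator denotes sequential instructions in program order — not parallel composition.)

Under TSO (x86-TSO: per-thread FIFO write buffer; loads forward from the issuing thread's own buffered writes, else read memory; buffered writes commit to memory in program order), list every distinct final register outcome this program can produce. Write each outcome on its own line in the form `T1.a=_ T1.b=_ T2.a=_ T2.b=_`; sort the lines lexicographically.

T1.a=0 T1.b=0 T2.a=0 T2.b=0
T1.a=0 T1.b=0 T2.a=0 T2.b=1
T1.a=0 T1.b=0 T2.a=1 T2.b=1
T1.a=0 T1.b=1 T2.a=0 T2.b=0
T1.a=0 T1.b=1 T2.a=0 T2.b=1
T1.a=0 T1.b=1 T2.a=1 T2.b=1
T1.a=2 T1.b=1 T2.a=0 T2.b=0
T1.a=2 T1.b=1 T2.a=0 T2.b=1
T1.a=2 T1.b=1 T2.a=1 T2.b=1

outcome vector order: (T1.a,T1.b,T2.a,T2.b)
|TSO outcomes| = 9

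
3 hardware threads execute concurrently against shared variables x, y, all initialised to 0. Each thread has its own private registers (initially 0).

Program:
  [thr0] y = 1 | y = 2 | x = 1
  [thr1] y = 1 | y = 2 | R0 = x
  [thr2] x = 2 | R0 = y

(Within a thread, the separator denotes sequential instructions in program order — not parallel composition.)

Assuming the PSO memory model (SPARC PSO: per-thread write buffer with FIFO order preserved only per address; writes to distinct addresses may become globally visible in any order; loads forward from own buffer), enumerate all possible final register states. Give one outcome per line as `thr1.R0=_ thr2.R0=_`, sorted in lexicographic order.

outcome vector order: (thr1.R0,thr2.R0)
|PSO outcomes| = 9

thr1.R0=0 thr2.R0=0
thr1.R0=0 thr2.R0=1
thr1.R0=0 thr2.R0=2
thr1.R0=1 thr2.R0=0
thr1.R0=1 thr2.R0=1
thr1.R0=1 thr2.R0=2
thr1.R0=2 thr2.R0=0
thr1.R0=2 thr2.R0=1
thr1.R0=2 thr2.R0=2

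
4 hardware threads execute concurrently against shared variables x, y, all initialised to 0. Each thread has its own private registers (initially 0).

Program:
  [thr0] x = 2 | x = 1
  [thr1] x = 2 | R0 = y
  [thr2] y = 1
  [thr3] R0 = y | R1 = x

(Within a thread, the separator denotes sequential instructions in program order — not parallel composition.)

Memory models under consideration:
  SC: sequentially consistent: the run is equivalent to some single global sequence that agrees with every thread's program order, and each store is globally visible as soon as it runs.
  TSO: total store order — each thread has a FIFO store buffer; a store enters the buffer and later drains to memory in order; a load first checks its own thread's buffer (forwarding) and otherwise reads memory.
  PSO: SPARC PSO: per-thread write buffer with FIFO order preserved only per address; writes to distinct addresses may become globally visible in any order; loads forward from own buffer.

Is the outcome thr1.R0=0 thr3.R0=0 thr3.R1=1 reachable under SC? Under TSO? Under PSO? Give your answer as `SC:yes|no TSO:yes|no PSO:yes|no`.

SC:yes TSO:yes PSO:yes

outcome vector order: (thr1.R0,thr3.R0,thr3.R1)
SC (11): (0,0,0) (0,0,1) (0,0,2) (0,1,1) (0,1,2) (1,0,0) (1,0,1) (1,0,2) (1,1,0) (1,1,1) (1,1,2)
TSO (12): (0,0,0) (0,0,1) (0,0,2) (0,1,0) (0,1,1) (0,1,2) (1,0,0) (1,0,1) (1,0,2) (1,1,0) (1,1,1) (1,1,2)
PSO (12): (0,0,0) (0,0,1) (0,0,2) (0,1,0) (0,1,1) (0,1,2) (1,0,0) (1,0,1) (1,0,2) (1,1,0) (1,1,1) (1,1,2)
target (0,0,1) ∈ {SC,TSO,PSO}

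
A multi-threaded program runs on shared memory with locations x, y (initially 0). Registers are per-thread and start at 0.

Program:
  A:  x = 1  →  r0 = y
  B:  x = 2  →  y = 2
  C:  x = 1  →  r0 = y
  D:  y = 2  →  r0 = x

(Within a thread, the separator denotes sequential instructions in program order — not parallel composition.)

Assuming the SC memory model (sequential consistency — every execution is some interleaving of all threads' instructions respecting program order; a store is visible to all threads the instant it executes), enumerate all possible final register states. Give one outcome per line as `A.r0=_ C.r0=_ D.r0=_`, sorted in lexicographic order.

A.r0=0 C.r0=0 D.r0=1
A.r0=0 C.r0=0 D.r0=2
A.r0=0 C.r0=2 D.r0=1
A.r0=0 C.r0=2 D.r0=2
A.r0=2 C.r0=0 D.r0=1
A.r0=2 C.r0=0 D.r0=2
A.r0=2 C.r0=2 D.r0=0
A.r0=2 C.r0=2 D.r0=1
A.r0=2 C.r0=2 D.r0=2

outcome vector order: (A.r0,C.r0,D.r0)
|SC outcomes| = 9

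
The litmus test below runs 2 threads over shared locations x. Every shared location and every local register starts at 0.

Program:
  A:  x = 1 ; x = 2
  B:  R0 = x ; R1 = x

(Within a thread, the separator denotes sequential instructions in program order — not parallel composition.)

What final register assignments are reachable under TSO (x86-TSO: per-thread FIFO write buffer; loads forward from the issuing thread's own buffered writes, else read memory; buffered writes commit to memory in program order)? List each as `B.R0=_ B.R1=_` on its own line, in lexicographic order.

outcome vector order: (B.R0,B.R1)
|TSO outcomes| = 6

B.R0=0 B.R1=0
B.R0=0 B.R1=1
B.R0=0 B.R1=2
B.R0=1 B.R1=1
B.R0=1 B.R1=2
B.R0=2 B.R1=2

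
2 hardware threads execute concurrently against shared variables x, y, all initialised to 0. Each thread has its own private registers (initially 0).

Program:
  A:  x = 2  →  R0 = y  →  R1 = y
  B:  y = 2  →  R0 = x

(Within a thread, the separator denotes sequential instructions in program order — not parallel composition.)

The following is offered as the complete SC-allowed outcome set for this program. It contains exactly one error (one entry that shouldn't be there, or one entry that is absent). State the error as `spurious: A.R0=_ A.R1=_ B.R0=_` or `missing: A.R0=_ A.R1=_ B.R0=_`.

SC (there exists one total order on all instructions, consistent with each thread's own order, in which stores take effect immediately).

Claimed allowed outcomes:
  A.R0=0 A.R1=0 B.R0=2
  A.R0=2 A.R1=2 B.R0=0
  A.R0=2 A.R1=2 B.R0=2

missing: A.R0=0 A.R1=2 B.R0=2

outcome vector order: (A.R0,A.R1,B.R0)
SC: 4 outcomes — {<0 0 2>, <0 2 2>, <2 2 0>, <2 2 2>}
SC∖claimed = {<0 2 2>}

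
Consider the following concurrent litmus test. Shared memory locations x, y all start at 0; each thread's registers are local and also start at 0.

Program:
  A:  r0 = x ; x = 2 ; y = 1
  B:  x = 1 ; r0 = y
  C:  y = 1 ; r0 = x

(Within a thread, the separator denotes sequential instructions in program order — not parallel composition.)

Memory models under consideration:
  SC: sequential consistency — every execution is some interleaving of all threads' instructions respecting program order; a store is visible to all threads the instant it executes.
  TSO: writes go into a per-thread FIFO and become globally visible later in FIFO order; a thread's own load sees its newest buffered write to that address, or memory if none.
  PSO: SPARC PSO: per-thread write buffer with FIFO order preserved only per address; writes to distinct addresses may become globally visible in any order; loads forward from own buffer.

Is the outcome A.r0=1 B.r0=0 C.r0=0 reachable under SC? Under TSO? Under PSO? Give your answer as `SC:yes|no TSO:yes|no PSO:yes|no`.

outcome vector order: (A.r0,B.r0,C.r0)
SC (10): (0,0,1), (0,0,2), (0,1,0), (0,1,1), (0,1,2), (1,0,1), (1,0,2), (1,1,0), (1,1,1), (1,1,2)
TSO (12): (0,0,0), (0,0,1), (0,0,2), (0,1,0), (0,1,1), (0,1,2), (1,0,0), (1,0,1), (1,0,2), (1,1,0), (1,1,1), (1,1,2)
PSO (12): (0,0,0), (0,0,1), (0,0,2), (0,1,0), (0,1,1), (0,1,2), (1,0,0), (1,0,1), (1,0,2), (1,1,0), (1,1,1), (1,1,2)
target (1,0,0) ∈ {TSO,PSO}

SC:no TSO:yes PSO:yes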